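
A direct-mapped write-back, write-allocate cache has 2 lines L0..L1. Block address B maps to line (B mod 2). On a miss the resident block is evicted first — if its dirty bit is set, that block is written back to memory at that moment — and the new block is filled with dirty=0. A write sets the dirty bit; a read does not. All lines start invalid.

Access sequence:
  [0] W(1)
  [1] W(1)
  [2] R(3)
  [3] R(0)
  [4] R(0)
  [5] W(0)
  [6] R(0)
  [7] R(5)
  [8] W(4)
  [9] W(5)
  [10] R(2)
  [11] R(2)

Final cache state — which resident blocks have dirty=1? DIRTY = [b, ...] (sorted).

0: W B1 → L1 miss [D]
1: W B1 → L1 hit [D]
2: R B3 → L1 miss wb→B1 [-]
3: R B0 → L0 miss [-]
4: R B0 → L0 hit [-]
5: W B0 → L0 hit [D]
6: R B0 → L0 hit [D]
7: R B5 → L1 miss [-]
8: W B4 → L0 miss wb→B0 [D]
9: W B5 → L1 hit [D]
10: R B2 → L0 miss wb→B4 [-]
11: R B2 → L0 hit [-]

DIRTY = [5]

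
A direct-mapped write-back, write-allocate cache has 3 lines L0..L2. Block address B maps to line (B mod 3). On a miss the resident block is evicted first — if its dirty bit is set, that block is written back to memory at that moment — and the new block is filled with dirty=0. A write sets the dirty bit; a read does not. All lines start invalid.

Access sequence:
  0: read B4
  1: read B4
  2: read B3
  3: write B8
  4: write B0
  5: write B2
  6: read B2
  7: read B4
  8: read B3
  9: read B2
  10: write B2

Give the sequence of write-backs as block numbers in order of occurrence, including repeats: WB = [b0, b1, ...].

  0 | R B4 → L1 miss [-]
  1 | R B4 → L1 hit [-]
  2 | R B3 → L0 miss [-]
  3 | W B8 → L2 miss [D]
  4 | W B0 → L0 miss [D]
  5 | W B2 → L2 miss wb→B8 [D]
  6 | R B2 → L2 hit [D]
  7 | R B4 → L1 hit [-]
  8 | R B3 → L0 miss wb→B0 [-]
  9 | R B2 → L2 hit [D]
  10 | W B2 → L2 hit [D]

WB = [8, 0]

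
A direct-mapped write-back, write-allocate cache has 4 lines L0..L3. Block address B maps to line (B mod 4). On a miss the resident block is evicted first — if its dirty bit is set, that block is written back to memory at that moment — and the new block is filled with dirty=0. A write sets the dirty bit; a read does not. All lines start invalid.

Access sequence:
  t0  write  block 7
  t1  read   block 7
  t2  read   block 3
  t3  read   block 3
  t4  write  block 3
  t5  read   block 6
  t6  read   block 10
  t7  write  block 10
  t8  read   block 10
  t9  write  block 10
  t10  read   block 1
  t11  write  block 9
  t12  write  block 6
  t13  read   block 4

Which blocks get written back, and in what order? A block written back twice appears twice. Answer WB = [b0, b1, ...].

  0 | W B7 → L3 miss [D]
  1 | R B7 → L3 hit [D]
  2 | R B3 → L3 miss wb→B7 [-]
  3 | R B3 → L3 hit [-]
  4 | W B3 → L3 hit [D]
  5 | R B6 → L2 miss [-]
  6 | R B10 → L2 miss [-]
  7 | W B10 → L2 hit [D]
  8 | R B10 → L2 hit [D]
  9 | W B10 → L2 hit [D]
  10 | R B1 → L1 miss [-]
  11 | W B9 → L1 miss [D]
  12 | W B6 → L2 miss wb→B10 [D]
  13 | R B4 → L0 miss [-]

WB = [7, 10]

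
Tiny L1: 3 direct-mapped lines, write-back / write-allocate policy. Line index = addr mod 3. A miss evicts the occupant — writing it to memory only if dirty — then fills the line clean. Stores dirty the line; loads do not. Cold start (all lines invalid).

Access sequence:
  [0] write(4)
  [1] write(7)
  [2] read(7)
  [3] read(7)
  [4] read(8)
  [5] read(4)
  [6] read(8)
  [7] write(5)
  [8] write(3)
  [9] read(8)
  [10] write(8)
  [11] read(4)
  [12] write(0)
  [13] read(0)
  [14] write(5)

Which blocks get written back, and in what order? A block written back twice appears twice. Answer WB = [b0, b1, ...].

WB = [4, 7, 5, 3, 8]

0: W B4 → L1 miss [D]
1: W B7 → L1 miss wb→B4 [D]
2: R B7 → L1 hit [D]
3: R B7 → L1 hit [D]
4: R B8 → L2 miss [-]
5: R B4 → L1 miss wb→B7 [-]
6: R B8 → L2 hit [-]
7: W B5 → L2 miss [D]
8: W B3 → L0 miss [D]
9: R B8 → L2 miss wb→B5 [-]
10: W B8 → L2 hit [D]
11: R B4 → L1 hit [-]
12: W B0 → L0 miss wb→B3 [D]
13: R B0 → L0 hit [D]
14: W B5 → L2 miss wb→B8 [D]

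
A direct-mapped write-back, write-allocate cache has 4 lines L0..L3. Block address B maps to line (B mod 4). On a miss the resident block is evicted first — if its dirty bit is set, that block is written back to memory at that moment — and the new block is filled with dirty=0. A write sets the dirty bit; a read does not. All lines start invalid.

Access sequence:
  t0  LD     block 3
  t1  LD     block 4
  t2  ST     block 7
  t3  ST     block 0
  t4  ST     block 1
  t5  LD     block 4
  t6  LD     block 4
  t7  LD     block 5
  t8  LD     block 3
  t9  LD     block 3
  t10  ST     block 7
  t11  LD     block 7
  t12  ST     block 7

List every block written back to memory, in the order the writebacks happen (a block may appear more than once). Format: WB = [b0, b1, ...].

WB = [0, 1, 7]

0: R B3 -> L3 miss  d=-]
1: R B4 -> L0 miss  d=-]
2: W B7 -> L3 miss  d=D]
3: W B0 -> L0 miss  d=D]
4: W B1 -> L1 miss  d=D]
5: R B4 -> L0 miss wb->B0  d=-]
6: R B4 -> L0 hit  d=-]
7: R B5 -> L1 miss wb->B1  d=-]
8: R B3 -> L3 miss wb->B7  d=-]
9: R B3 -> L3 hit  d=-]
10: W B7 -> L3 miss  d=D]
11: R B7 -> L3 hit  d=D]
12: W B7 -> L3 hit  d=D]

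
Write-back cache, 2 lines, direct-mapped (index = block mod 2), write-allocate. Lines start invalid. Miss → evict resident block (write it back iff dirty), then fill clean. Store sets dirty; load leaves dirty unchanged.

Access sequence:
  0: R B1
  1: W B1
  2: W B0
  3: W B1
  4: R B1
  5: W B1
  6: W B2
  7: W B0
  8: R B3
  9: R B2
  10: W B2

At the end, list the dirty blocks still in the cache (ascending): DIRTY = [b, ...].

DIRTY = [2]

0: R B1 -> L1 miss  d=-]
1: W B1 -> L1 hit  d=D]
2: W B0 -> L0 miss  d=D]
3: W B1 -> L1 hit  d=D]
4: R B1 -> L1 hit  d=D]
5: W B1 -> L1 hit  d=D]
6: W B2 -> L0 miss wb->B0  d=D]
7: W B0 -> L0 miss wb->B2  d=D]
8: R B3 -> L1 miss wb->B1  d=-]
9: R B2 -> L0 miss wb->B0  d=-]
10: W B2 -> L0 hit  d=D]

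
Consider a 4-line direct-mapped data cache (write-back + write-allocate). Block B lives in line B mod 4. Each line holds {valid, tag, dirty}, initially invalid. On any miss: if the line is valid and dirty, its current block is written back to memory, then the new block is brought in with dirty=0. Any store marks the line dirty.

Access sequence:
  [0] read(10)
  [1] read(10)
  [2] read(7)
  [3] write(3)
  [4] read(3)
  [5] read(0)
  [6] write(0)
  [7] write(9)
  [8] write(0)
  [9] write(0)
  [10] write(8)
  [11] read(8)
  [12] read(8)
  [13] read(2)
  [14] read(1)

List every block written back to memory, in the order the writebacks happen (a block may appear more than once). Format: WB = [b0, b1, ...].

WB = [0, 9]

0: R B10 -> L2 miss  d=-]
1: R B10 -> L2 hit  d=-]
2: R B7 -> L3 miss  d=-]
3: W B3 -> L3 miss  d=D]
4: R B3 -> L3 hit  d=D]
5: R B0 -> L0 miss  d=-]
6: W B0 -> L0 hit  d=D]
7: W B9 -> L1 miss  d=D]
8: W B0 -> L0 hit  d=D]
9: W B0 -> L0 hit  d=D]
10: W B8 -> L0 miss wb->B0  d=D]
11: R B8 -> L0 hit  d=D]
12: R B8 -> L0 hit  d=D]
13: R B2 -> L2 miss  d=-]
14: R B1 -> L1 miss wb->B9  d=-]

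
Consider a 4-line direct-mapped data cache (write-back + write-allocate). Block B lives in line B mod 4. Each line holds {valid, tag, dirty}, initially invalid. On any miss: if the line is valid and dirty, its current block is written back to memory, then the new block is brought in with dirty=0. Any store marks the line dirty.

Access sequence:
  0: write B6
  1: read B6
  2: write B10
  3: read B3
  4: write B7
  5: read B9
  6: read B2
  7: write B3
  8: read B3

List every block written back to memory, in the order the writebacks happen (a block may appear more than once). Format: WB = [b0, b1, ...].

  0 | W B6 → L2 miss [D]
  1 | R B6 → L2 hit [D]
  2 | W B10 → L2 miss wb→B6 [D]
  3 | R B3 → L3 miss [-]
  4 | W B7 → L3 miss [D]
  5 | R B9 → L1 miss [-]
  6 | R B2 → L2 miss wb→B10 [-]
  7 | W B3 → L3 miss wb→B7 [D]
  8 | R B3 → L3 hit [D]

WB = [6, 10, 7]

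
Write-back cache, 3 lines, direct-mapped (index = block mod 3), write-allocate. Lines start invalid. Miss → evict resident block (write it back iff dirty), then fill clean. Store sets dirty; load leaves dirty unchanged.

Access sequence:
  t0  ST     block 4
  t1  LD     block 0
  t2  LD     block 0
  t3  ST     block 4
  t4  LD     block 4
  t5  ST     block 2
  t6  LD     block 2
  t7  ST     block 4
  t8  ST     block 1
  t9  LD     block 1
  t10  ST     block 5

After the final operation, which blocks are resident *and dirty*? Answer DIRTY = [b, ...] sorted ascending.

DIRTY = [1, 5]

  0 | W B4 → L1 miss [D]
  1 | R B0 → L0 miss [-]
  2 | R B0 → L0 hit [-]
  3 | W B4 → L1 hit [D]
  4 | R B4 → L1 hit [D]
  5 | W B2 → L2 miss [D]
  6 | R B2 → L2 hit [D]
  7 | W B4 → L1 hit [D]
  8 | W B1 → L1 miss wb→B4 [D]
  9 | R B1 → L1 hit [D]
  10 | W B5 → L2 miss wb→B2 [D]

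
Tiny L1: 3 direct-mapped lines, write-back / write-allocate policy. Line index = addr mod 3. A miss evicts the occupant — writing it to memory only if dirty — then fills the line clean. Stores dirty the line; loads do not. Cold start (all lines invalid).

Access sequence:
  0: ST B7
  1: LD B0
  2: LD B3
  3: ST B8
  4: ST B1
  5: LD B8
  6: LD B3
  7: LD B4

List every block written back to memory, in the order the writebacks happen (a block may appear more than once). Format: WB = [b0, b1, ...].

0: W B7 → L1 miss [D]
1: R B0 → L0 miss [-]
2: R B3 → L0 miss [-]
3: W B8 → L2 miss [D]
4: W B1 → L1 miss wb→B7 [D]
5: R B8 → L2 hit [D]
6: R B3 → L0 hit [-]
7: R B4 → L1 miss wb→B1 [-]

WB = [7, 1]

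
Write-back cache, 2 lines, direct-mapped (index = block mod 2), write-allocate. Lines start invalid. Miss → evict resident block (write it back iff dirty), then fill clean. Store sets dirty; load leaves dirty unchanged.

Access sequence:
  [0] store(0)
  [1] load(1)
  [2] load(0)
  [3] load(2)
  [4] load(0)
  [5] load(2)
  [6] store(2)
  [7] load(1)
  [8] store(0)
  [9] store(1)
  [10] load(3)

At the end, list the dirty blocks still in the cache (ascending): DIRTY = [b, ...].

DIRTY = [0]

0: W B0 → L0 miss [D]
1: R B1 → L1 miss [-]
2: R B0 → L0 hit [D]
3: R B2 → L0 miss wb→B0 [-]
4: R B0 → L0 miss [-]
5: R B2 → L0 miss [-]
6: W B2 → L0 hit [D]
7: R B1 → L1 hit [-]
8: W B0 → L0 miss wb→B2 [D]
9: W B1 → L1 hit [D]
10: R B3 → L1 miss wb→B1 [-]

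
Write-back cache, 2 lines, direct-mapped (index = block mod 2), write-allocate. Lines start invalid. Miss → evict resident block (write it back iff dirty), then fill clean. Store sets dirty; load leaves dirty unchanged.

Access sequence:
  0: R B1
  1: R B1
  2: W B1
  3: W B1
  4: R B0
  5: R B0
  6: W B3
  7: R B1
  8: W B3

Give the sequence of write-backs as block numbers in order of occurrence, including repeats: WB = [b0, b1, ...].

WB = [1, 3]

0: R B1 → L1 miss [-]
1: R B1 → L1 hit [-]
2: W B1 → L1 hit [D]
3: W B1 → L1 hit [D]
4: R B0 → L0 miss [-]
5: R B0 → L0 hit [-]
6: W B3 → L1 miss wb→B1 [D]
7: R B1 → L1 miss wb→B3 [-]
8: W B3 → L1 miss [D]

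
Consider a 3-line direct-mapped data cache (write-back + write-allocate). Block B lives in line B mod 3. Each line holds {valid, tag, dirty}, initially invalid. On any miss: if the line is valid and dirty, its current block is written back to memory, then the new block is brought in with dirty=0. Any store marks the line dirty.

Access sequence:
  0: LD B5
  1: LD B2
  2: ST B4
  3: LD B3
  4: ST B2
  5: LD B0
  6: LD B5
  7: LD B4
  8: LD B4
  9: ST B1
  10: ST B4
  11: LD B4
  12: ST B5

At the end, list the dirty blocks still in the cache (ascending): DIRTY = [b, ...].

  0 | R B5 → L2 miss [-]
  1 | R B2 → L2 miss [-]
  2 | W B4 → L1 miss [D]
  3 | R B3 → L0 miss [-]
  4 | W B2 → L2 hit [D]
  5 | R B0 → L0 miss [-]
  6 | R B5 → L2 miss wb→B2 [-]
  7 | R B4 → L1 hit [D]
  8 | R B4 → L1 hit [D]
  9 | W B1 → L1 miss wb→B4 [D]
  10 | W B4 → L1 miss wb→B1 [D]
  11 | R B4 → L1 hit [D]
  12 | W B5 → L2 hit [D]

DIRTY = [4, 5]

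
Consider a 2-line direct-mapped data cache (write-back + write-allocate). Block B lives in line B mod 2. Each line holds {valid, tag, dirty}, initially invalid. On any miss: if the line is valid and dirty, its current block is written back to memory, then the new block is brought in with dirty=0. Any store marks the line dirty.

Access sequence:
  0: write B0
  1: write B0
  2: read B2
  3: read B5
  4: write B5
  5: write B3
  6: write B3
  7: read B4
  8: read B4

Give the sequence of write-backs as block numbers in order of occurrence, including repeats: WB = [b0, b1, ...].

WB = [0, 5]

0: W B0 -> L0 miss  d=D]
1: W B0 -> L0 hit  d=D]
2: R B2 -> L0 miss wb->B0  d=-]
3: R B5 -> L1 miss  d=-]
4: W B5 -> L1 hit  d=D]
5: W B3 -> L1 miss wb->B5  d=D]
6: W B3 -> L1 hit  d=D]
7: R B4 -> L0 miss  d=-]
8: R B4 -> L0 hit  d=-]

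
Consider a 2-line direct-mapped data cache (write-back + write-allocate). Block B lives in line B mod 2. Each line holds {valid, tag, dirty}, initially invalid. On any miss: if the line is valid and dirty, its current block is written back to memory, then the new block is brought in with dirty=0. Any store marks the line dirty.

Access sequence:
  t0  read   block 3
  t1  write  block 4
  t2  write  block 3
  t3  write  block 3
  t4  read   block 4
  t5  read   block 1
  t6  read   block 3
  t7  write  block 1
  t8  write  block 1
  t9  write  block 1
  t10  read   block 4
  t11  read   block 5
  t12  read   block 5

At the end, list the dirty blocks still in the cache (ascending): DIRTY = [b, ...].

DIRTY = [4]

  0 | R B3 → L1 miss [-]
  1 | W B4 → L0 miss [D]
  2 | W B3 → L1 hit [D]
  3 | W B3 → L1 hit [D]
  4 | R B4 → L0 hit [D]
  5 | R B1 → L1 miss wb→B3 [-]
  6 | R B3 → L1 miss [-]
  7 | W B1 → L1 miss [D]
  8 | W B1 → L1 hit [D]
  9 | W B1 → L1 hit [D]
  10 | R B4 → L0 hit [D]
  11 | R B5 → L1 miss wb→B1 [-]
  12 | R B5 → L1 hit [-]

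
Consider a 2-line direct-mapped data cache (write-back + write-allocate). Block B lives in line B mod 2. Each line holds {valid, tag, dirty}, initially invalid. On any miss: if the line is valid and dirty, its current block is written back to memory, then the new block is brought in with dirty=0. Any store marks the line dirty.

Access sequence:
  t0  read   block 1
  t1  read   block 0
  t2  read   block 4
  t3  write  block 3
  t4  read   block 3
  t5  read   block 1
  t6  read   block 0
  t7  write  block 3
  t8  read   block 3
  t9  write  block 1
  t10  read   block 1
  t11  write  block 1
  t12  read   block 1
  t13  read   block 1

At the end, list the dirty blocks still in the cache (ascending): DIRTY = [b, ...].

DIRTY = [1]

0: R B1 -> L1 miss  d=-]
1: R B0 -> L0 miss  d=-]
2: R B4 -> L0 miss  d=-]
3: W B3 -> L1 miss  d=D]
4: R B3 -> L1 hit  d=D]
5: R B1 -> L1 miss wb->B3  d=-]
6: R B0 -> L0 miss  d=-]
7: W B3 -> L1 miss  d=D]
8: R B3 -> L1 hit  d=D]
9: W B1 -> L1 miss wb->B3  d=D]
10: R B1 -> L1 hit  d=D]
11: W B1 -> L1 hit  d=D]
12: R B1 -> L1 hit  d=D]
13: R B1 -> L1 hit  d=D]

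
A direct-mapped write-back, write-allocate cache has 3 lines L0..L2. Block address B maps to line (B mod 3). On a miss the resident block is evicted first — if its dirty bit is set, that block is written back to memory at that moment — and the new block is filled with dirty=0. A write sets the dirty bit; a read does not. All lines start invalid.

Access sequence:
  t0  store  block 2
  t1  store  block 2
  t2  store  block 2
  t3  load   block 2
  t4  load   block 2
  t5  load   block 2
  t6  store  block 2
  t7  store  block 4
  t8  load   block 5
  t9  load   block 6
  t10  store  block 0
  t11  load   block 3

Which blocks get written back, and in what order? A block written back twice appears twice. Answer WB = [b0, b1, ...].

WB = [2, 0]

  0 | W B2 → L2 miss [D]
  1 | W B2 → L2 hit [D]
  2 | W B2 → L2 hit [D]
  3 | R B2 → L2 hit [D]
  4 | R B2 → L2 hit [D]
  5 | R B2 → L2 hit [D]
  6 | W B2 → L2 hit [D]
  7 | W B4 → L1 miss [D]
  8 | R B5 → L2 miss wb→B2 [-]
  9 | R B6 → L0 miss [-]
  10 | W B0 → L0 miss [D]
  11 | R B3 → L0 miss wb→B0 [-]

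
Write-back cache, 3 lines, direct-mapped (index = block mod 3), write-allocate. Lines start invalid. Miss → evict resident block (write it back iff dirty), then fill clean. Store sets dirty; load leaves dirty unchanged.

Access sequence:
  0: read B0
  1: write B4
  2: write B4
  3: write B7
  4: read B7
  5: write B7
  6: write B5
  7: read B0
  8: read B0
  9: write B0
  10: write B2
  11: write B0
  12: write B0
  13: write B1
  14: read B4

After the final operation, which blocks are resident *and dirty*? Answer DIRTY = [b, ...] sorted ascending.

DIRTY = [0, 2]

0: R B0 → L0 miss [-]
1: W B4 → L1 miss [D]
2: W B4 → L1 hit [D]
3: W B7 → L1 miss wb→B4 [D]
4: R B7 → L1 hit [D]
5: W B7 → L1 hit [D]
6: W B5 → L2 miss [D]
7: R B0 → L0 hit [-]
8: R B0 → L0 hit [-]
9: W B0 → L0 hit [D]
10: W B2 → L2 miss wb→B5 [D]
11: W B0 → L0 hit [D]
12: W B0 → L0 hit [D]
13: W B1 → L1 miss wb→B7 [D]
14: R B4 → L1 miss wb→B1 [-]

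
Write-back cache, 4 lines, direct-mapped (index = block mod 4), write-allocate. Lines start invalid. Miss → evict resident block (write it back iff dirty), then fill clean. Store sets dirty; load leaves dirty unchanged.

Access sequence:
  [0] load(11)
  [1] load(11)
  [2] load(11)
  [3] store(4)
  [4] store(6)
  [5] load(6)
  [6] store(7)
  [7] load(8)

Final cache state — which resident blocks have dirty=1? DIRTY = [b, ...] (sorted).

DIRTY = [6, 7]

0: R B11 → L3 miss [-]
1: R B11 → L3 hit [-]
2: R B11 → L3 hit [-]
3: W B4 → L0 miss [D]
4: W B6 → L2 miss [D]
5: R B6 → L2 hit [D]
6: W B7 → L3 miss [D]
7: R B8 → L0 miss wb→B4 [-]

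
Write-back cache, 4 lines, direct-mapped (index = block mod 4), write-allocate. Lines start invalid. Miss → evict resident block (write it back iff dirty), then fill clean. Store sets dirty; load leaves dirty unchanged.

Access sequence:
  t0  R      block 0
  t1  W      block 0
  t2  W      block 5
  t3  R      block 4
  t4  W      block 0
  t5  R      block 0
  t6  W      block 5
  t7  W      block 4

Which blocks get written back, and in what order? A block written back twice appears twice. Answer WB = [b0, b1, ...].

  0 | R B0 → L0 miss [-]
  1 | W B0 → L0 hit [D]
  2 | W B5 → L1 miss [D]
  3 | R B4 → L0 miss wb→B0 [-]
  4 | W B0 → L0 miss [D]
  5 | R B0 → L0 hit [D]
  6 | W B5 → L1 hit [D]
  7 | W B4 → L0 miss wb→B0 [D]

WB = [0, 0]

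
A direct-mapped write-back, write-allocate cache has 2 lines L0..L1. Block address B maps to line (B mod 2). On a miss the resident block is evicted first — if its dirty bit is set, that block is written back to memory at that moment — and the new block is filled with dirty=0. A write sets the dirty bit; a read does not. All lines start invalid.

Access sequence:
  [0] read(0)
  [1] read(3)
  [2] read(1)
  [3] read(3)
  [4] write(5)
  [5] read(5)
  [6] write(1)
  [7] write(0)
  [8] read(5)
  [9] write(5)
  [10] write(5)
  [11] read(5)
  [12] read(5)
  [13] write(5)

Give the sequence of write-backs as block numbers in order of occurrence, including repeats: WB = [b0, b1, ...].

WB = [5, 1]

  0 | R B0 → L0 miss [-]
  1 | R B3 → L1 miss [-]
  2 | R B1 → L1 miss [-]
  3 | R B3 → L1 miss [-]
  4 | W B5 → L1 miss [D]
  5 | R B5 → L1 hit [D]
  6 | W B1 → L1 miss wb→B5 [D]
  7 | W B0 → L0 hit [D]
  8 | R B5 → L1 miss wb→B1 [-]
  9 | W B5 → L1 hit [D]
  10 | W B5 → L1 hit [D]
  11 | R B5 → L1 hit [D]
  12 | R B5 → L1 hit [D]
  13 | W B5 → L1 hit [D]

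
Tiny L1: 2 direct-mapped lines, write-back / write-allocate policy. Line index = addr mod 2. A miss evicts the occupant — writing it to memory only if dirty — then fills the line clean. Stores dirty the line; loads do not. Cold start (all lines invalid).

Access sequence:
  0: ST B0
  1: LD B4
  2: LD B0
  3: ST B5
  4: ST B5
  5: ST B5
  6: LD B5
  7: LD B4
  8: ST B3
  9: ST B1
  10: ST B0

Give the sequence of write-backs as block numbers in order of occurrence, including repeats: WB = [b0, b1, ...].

WB = [0, 5, 3]

0: W B0 → L0 miss [D]
1: R B4 → L0 miss wb→B0 [-]
2: R B0 → L0 miss [-]
3: W B5 → L1 miss [D]
4: W B5 → L1 hit [D]
5: W B5 → L1 hit [D]
6: R B5 → L1 hit [D]
7: R B4 → L0 miss [-]
8: W B3 → L1 miss wb→B5 [D]
9: W B1 → L1 miss wb→B3 [D]
10: W B0 → L0 miss [D]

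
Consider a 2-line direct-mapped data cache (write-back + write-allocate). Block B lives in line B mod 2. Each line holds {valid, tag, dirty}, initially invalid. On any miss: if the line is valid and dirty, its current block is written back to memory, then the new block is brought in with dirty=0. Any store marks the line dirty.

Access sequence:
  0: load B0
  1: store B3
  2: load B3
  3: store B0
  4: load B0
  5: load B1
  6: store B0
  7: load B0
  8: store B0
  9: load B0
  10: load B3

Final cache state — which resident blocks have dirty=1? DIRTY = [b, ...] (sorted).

DIRTY = [0]

0: R B0 → L0 miss [-]
1: W B3 → L1 miss [D]
2: R B3 → L1 hit [D]
3: W B0 → L0 hit [D]
4: R B0 → L0 hit [D]
5: R B1 → L1 miss wb→B3 [-]
6: W B0 → L0 hit [D]
7: R B0 → L0 hit [D]
8: W B0 → L0 hit [D]
9: R B0 → L0 hit [D]
10: R B3 → L1 miss [-]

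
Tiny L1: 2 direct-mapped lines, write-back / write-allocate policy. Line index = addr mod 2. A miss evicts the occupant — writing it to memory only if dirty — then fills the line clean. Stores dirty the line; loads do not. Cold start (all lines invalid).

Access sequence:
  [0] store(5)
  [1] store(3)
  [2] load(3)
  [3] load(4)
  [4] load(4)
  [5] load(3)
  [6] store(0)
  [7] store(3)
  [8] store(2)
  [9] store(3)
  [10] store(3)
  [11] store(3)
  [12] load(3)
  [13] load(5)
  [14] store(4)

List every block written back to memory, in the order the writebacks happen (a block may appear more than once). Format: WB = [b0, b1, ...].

WB = [5, 0, 3, 2]

  0 | W B5 → L1 miss [D]
  1 | W B3 → L1 miss wb→B5 [D]
  2 | R B3 → L1 hit [D]
  3 | R B4 → L0 miss [-]
  4 | R B4 → L0 hit [-]
  5 | R B3 → L1 hit [D]
  6 | W B0 → L0 miss [D]
  7 | W B3 → L1 hit [D]
  8 | W B2 → L0 miss wb→B0 [D]
  9 | W B3 → L1 hit [D]
  10 | W B3 → L1 hit [D]
  11 | W B3 → L1 hit [D]
  12 | R B3 → L1 hit [D]
  13 | R B5 → L1 miss wb→B3 [-]
  14 | W B4 → L0 miss wb→B2 [D]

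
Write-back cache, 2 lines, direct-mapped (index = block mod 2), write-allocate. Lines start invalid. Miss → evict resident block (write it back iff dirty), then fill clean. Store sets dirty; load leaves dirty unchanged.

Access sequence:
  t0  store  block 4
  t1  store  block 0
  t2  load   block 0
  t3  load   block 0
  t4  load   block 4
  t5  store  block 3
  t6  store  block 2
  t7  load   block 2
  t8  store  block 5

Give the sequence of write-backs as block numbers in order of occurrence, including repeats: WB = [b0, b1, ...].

0: W B4 -> L0 miss  d=D]
1: W B0 -> L0 miss wb->B4  d=D]
2: R B0 -> L0 hit  d=D]
3: R B0 -> L0 hit  d=D]
4: R B4 -> L0 miss wb->B0  d=-]
5: W B3 -> L1 miss  d=D]
6: W B2 -> L0 miss  d=D]
7: R B2 -> L0 hit  d=D]
8: W B5 -> L1 miss wb->B3  d=D]

WB = [4, 0, 3]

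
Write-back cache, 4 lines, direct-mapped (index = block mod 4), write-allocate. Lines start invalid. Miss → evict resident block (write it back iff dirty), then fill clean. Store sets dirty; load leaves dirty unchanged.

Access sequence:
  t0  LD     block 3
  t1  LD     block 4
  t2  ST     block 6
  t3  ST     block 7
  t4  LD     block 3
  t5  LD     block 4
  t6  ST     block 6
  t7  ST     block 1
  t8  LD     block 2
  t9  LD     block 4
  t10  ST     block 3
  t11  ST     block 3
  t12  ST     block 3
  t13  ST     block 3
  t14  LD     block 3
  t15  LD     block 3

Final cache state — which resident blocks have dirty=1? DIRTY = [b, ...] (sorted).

0: R B3 → L3 miss [-]
1: R B4 → L0 miss [-]
2: W B6 → L2 miss [D]
3: W B7 → L3 miss [D]
4: R B3 → L3 miss wb→B7 [-]
5: R B4 → L0 hit [-]
6: W B6 → L2 hit [D]
7: W B1 → L1 miss [D]
8: R B2 → L2 miss wb→B6 [-]
9: R B4 → L0 hit [-]
10: W B3 → L3 hit [D]
11: W B3 → L3 hit [D]
12: W B3 → L3 hit [D]
13: W B3 → L3 hit [D]
14: R B3 → L3 hit [D]
15: R B3 → L3 hit [D]

DIRTY = [1, 3]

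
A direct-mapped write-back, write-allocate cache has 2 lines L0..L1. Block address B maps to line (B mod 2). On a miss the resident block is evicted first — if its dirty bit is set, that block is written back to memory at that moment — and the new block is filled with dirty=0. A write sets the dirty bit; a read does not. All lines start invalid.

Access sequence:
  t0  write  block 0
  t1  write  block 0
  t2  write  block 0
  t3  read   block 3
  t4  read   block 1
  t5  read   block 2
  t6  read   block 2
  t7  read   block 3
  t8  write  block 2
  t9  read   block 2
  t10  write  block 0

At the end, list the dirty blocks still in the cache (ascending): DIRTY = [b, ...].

DIRTY = [0]

0: W B0 → L0 miss [D]
1: W B0 → L0 hit [D]
2: W B0 → L0 hit [D]
3: R B3 → L1 miss [-]
4: R B1 → L1 miss [-]
5: R B2 → L0 miss wb→B0 [-]
6: R B2 → L0 hit [-]
7: R B3 → L1 miss [-]
8: W B2 → L0 hit [D]
9: R B2 → L0 hit [D]
10: W B0 → L0 miss wb→B2 [D]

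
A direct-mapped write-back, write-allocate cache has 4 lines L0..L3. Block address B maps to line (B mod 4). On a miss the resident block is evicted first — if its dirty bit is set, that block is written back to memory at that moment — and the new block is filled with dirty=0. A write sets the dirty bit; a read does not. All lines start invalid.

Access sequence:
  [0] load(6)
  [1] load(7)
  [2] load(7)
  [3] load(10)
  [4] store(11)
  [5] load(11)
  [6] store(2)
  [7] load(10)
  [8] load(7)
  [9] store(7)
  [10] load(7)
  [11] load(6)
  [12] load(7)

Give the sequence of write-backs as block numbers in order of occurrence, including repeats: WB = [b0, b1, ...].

WB = [2, 11]

  0 | R B6 → L2 miss [-]
  1 | R B7 → L3 miss [-]
  2 | R B7 → L3 hit [-]
  3 | R B10 → L2 miss [-]
  4 | W B11 → L3 miss [D]
  5 | R B11 → L3 hit [D]
  6 | W B2 → L2 miss [D]
  7 | R B10 → L2 miss wb→B2 [-]
  8 | R B7 → L3 miss wb→B11 [-]
  9 | W B7 → L3 hit [D]
  10 | R B7 → L3 hit [D]
  11 | R B6 → L2 miss [-]
  12 | R B7 → L3 hit [D]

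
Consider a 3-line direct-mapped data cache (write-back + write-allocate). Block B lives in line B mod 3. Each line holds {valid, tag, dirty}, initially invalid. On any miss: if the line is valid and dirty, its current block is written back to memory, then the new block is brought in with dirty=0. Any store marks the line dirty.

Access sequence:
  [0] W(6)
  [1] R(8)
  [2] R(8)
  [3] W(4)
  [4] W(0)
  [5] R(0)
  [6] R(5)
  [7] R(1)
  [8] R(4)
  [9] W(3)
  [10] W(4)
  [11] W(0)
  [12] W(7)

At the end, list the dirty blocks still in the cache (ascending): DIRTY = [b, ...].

0: W B6 → L0 miss [D]
1: R B8 → L2 miss [-]
2: R B8 → L2 hit [-]
3: W B4 → L1 miss [D]
4: W B0 → L0 miss wb→B6 [D]
5: R B0 → L0 hit [D]
6: R B5 → L2 miss [-]
7: R B1 → L1 miss wb→B4 [-]
8: R B4 → L1 miss [-]
9: W B3 → L0 miss wb→B0 [D]
10: W B4 → L1 hit [D]
11: W B0 → L0 miss wb→B3 [D]
12: W B7 → L1 miss wb→B4 [D]

DIRTY = [0, 7]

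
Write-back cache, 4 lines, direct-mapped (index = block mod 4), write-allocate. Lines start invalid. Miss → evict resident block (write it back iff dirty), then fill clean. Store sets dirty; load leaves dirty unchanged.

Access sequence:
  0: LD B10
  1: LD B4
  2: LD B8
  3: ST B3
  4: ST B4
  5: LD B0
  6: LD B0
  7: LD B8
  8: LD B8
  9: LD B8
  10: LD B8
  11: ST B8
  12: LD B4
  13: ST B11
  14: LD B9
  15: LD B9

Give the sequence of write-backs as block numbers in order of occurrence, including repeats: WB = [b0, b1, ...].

WB = [4, 8, 3]

0: R B10 → L2 miss [-]
1: R B4 → L0 miss [-]
2: R B8 → L0 miss [-]
3: W B3 → L3 miss [D]
4: W B4 → L0 miss [D]
5: R B0 → L0 miss wb→B4 [-]
6: R B0 → L0 hit [-]
7: R B8 → L0 miss [-]
8: R B8 → L0 hit [-]
9: R B8 → L0 hit [-]
10: R B8 → L0 hit [-]
11: W B8 → L0 hit [D]
12: R B4 → L0 miss wb→B8 [-]
13: W B11 → L3 miss wb→B3 [D]
14: R B9 → L1 miss [-]
15: R B9 → L1 hit [-]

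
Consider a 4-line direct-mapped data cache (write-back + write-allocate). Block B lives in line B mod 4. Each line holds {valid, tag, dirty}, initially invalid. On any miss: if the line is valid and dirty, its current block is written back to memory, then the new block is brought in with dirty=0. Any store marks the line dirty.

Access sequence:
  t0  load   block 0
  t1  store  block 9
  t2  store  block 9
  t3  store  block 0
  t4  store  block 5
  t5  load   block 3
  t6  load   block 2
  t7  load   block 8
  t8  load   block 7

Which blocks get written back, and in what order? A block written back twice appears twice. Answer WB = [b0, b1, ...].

WB = [9, 0]

0: R B0 -> L0 miss  d=-]
1: W B9 -> L1 miss  d=D]
2: W B9 -> L1 hit  d=D]
3: W B0 -> L0 hit  d=D]
4: W B5 -> L1 miss wb->B9  d=D]
5: R B3 -> L3 miss  d=-]
6: R B2 -> L2 miss  d=-]
7: R B8 -> L0 miss wb->B0  d=-]
8: R B7 -> L3 miss  d=-]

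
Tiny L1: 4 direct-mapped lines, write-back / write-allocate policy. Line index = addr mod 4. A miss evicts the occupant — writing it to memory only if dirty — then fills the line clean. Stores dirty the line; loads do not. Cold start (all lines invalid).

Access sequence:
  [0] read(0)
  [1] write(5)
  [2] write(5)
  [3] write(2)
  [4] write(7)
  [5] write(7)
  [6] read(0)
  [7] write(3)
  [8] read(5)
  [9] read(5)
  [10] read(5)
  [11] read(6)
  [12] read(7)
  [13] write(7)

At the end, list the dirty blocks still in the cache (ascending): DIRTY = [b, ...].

DIRTY = [5, 7]

0: R B0 -> L0 miss  d=-]
1: W B5 -> L1 miss  d=D]
2: W B5 -> L1 hit  d=D]
3: W B2 -> L2 miss  d=D]
4: W B7 -> L3 miss  d=D]
5: W B7 -> L3 hit  d=D]
6: R B0 -> L0 hit  d=-]
7: W B3 -> L3 miss wb->B7  d=D]
8: R B5 -> L1 hit  d=D]
9: R B5 -> L1 hit  d=D]
10: R B5 -> L1 hit  d=D]
11: R B6 -> L2 miss wb->B2  d=-]
12: R B7 -> L3 miss wb->B3  d=-]
13: W B7 -> L3 hit  d=D]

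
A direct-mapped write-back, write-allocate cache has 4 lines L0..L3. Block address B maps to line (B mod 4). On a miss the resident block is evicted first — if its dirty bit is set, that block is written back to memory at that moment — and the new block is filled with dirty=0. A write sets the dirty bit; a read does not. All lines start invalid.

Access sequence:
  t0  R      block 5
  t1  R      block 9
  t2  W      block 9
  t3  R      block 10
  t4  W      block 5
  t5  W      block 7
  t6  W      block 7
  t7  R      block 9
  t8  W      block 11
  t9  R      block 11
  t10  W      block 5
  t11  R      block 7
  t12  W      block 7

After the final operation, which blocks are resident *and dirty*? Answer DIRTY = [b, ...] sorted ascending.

DIRTY = [5, 7]

0: R B5 → L1 miss [-]
1: R B9 → L1 miss [-]
2: W B9 → L1 hit [D]
3: R B10 → L2 miss [-]
4: W B5 → L1 miss wb→B9 [D]
5: W B7 → L3 miss [D]
6: W B7 → L3 hit [D]
7: R B9 → L1 miss wb→B5 [-]
8: W B11 → L3 miss wb→B7 [D]
9: R B11 → L3 hit [D]
10: W B5 → L1 miss [D]
11: R B7 → L3 miss wb→B11 [-]
12: W B7 → L3 hit [D]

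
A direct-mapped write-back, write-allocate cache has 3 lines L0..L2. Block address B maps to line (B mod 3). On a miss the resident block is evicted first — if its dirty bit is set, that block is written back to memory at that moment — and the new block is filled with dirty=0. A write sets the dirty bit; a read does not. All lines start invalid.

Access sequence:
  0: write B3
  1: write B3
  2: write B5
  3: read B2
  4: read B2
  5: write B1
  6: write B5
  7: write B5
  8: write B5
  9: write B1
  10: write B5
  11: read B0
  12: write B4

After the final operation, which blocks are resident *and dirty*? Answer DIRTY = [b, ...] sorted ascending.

0: W B3 -> L0 miss  d=D]
1: W B3 -> L0 hit  d=D]
2: W B5 -> L2 miss  d=D]
3: R B2 -> L2 miss wb->B5  d=-]
4: R B2 -> L2 hit  d=-]
5: W B1 -> L1 miss  d=D]
6: W B5 -> L2 miss  d=D]
7: W B5 -> L2 hit  d=D]
8: W B5 -> L2 hit  d=D]
9: W B1 -> L1 hit  d=D]
10: W B5 -> L2 hit  d=D]
11: R B0 -> L0 miss wb->B3  d=-]
12: W B4 -> L1 miss wb->B1  d=D]

DIRTY = [4, 5]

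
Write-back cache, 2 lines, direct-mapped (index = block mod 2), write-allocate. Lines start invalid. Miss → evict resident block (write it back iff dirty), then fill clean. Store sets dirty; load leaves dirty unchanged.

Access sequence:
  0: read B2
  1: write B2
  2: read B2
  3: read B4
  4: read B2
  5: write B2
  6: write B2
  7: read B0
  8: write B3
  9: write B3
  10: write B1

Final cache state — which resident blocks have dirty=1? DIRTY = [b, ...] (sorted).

  0 | R B2 → L0 miss [-]
  1 | W B2 → L0 hit [D]
  2 | R B2 → L0 hit [D]
  3 | R B4 → L0 miss wb→B2 [-]
  4 | R B2 → L0 miss [-]
  5 | W B2 → L0 hit [D]
  6 | W B2 → L0 hit [D]
  7 | R B0 → L0 miss wb→B2 [-]
  8 | W B3 → L1 miss [D]
  9 | W B3 → L1 hit [D]
  10 | W B1 → L1 miss wb→B3 [D]

DIRTY = [1]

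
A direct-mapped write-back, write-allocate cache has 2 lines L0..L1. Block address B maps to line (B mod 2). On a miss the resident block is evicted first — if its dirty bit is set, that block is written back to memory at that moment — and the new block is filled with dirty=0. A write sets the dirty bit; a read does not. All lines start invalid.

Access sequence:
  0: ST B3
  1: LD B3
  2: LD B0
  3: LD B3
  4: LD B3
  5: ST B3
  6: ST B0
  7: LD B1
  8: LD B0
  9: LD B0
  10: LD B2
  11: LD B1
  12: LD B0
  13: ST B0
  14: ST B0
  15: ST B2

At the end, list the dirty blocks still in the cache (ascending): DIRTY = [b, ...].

DIRTY = [2]

0: W B3 -> L1 miss  d=D]
1: R B3 -> L1 hit  d=D]
2: R B0 -> L0 miss  d=-]
3: R B3 -> L1 hit  d=D]
4: R B3 -> L1 hit  d=D]
5: W B3 -> L1 hit  d=D]
6: W B0 -> L0 hit  d=D]
7: R B1 -> L1 miss wb->B3  d=-]
8: R B0 -> L0 hit  d=D]
9: R B0 -> L0 hit  d=D]
10: R B2 -> L0 miss wb->B0  d=-]
11: R B1 -> L1 hit  d=-]
12: R B0 -> L0 miss  d=-]
13: W B0 -> L0 hit  d=D]
14: W B0 -> L0 hit  d=D]
15: W B2 -> L0 miss wb->B0  d=D]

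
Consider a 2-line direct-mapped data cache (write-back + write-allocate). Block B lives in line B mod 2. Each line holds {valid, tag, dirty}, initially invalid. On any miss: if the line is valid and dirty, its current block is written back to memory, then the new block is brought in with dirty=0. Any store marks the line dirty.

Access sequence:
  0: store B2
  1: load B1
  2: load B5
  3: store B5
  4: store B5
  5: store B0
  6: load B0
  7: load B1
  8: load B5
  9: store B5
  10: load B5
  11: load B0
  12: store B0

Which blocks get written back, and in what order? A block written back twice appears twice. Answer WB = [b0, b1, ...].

  0 | W B2 → L0 miss [D]
  1 | R B1 → L1 miss [-]
  2 | R B5 → L1 miss [-]
  3 | W B5 → L1 hit [D]
  4 | W B5 → L1 hit [D]
  5 | W B0 → L0 miss wb→B2 [D]
  6 | R B0 → L0 hit [D]
  7 | R B1 → L1 miss wb→B5 [-]
  8 | R B5 → L1 miss [-]
  9 | W B5 → L1 hit [D]
  10 | R B5 → L1 hit [D]
  11 | R B0 → L0 hit [D]
  12 | W B0 → L0 hit [D]

WB = [2, 5]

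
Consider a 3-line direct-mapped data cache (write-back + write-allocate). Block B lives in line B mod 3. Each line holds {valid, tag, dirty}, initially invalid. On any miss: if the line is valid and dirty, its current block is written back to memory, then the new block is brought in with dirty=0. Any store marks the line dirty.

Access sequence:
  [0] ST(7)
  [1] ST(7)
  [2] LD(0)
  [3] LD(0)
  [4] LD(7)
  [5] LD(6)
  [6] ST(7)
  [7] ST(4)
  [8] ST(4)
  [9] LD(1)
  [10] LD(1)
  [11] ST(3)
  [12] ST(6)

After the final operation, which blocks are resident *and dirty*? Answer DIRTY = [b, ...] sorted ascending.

DIRTY = [6]

0: W B7 → L1 miss [D]
1: W B7 → L1 hit [D]
2: R B0 → L0 miss [-]
3: R B0 → L0 hit [-]
4: R B7 → L1 hit [D]
5: R B6 → L0 miss [-]
6: W B7 → L1 hit [D]
7: W B4 → L1 miss wb→B7 [D]
8: W B4 → L1 hit [D]
9: R B1 → L1 miss wb→B4 [-]
10: R B1 → L1 hit [-]
11: W B3 → L0 miss [D]
12: W B6 → L0 miss wb→B3 [D]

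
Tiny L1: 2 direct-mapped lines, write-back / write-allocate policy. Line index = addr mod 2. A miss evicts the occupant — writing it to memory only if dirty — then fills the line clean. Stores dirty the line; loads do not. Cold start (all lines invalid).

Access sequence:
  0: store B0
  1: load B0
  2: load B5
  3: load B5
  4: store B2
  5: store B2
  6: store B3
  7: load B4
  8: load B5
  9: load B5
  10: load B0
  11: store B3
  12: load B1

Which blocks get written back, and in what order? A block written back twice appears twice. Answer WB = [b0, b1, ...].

WB = [0, 2, 3, 3]

  0 | W B0 → L0 miss [D]
  1 | R B0 → L0 hit [D]
  2 | R B5 → L1 miss [-]
  3 | R B5 → L1 hit [-]
  4 | W B2 → L0 miss wb→B0 [D]
  5 | W B2 → L0 hit [D]
  6 | W B3 → L1 miss [D]
  7 | R B4 → L0 miss wb→B2 [-]
  8 | R B5 → L1 miss wb→B3 [-]
  9 | R B5 → L1 hit [-]
  10 | R B0 → L0 miss [-]
  11 | W B3 → L1 miss [D]
  12 | R B1 → L1 miss wb→B3 [-]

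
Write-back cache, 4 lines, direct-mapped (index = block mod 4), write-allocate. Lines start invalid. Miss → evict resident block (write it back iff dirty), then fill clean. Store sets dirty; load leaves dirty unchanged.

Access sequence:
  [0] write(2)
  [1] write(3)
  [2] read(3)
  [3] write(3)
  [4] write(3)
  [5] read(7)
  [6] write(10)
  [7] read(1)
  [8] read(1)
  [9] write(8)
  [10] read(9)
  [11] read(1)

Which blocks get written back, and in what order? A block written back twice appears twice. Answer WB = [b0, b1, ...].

  0 | W B2 → L2 miss [D]
  1 | W B3 → L3 miss [D]
  2 | R B3 → L3 hit [D]
  3 | W B3 → L3 hit [D]
  4 | W B3 → L3 hit [D]
  5 | R B7 → L3 miss wb→B3 [-]
  6 | W B10 → L2 miss wb→B2 [D]
  7 | R B1 → L1 miss [-]
  8 | R B1 → L1 hit [-]
  9 | W B8 → L0 miss [D]
  10 | R B9 → L1 miss [-]
  11 | R B1 → L1 miss [-]

WB = [3, 2]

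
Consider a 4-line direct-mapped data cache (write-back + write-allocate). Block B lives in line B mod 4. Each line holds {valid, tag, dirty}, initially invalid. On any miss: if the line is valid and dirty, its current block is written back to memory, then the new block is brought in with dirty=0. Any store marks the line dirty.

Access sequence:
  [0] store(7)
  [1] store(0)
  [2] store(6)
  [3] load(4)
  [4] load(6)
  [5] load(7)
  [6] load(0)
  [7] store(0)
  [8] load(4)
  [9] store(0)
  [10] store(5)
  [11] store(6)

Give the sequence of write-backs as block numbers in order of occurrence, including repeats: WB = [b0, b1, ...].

0: W B7 → L3 miss [D]
1: W B0 → L0 miss [D]
2: W B6 → L2 miss [D]
3: R B4 → L0 miss wb→B0 [-]
4: R B6 → L2 hit [D]
5: R B7 → L3 hit [D]
6: R B0 → L0 miss [-]
7: W B0 → L0 hit [D]
8: R B4 → L0 miss wb→B0 [-]
9: W B0 → L0 miss [D]
10: W B5 → L1 miss [D]
11: W B6 → L2 hit [D]

WB = [0, 0]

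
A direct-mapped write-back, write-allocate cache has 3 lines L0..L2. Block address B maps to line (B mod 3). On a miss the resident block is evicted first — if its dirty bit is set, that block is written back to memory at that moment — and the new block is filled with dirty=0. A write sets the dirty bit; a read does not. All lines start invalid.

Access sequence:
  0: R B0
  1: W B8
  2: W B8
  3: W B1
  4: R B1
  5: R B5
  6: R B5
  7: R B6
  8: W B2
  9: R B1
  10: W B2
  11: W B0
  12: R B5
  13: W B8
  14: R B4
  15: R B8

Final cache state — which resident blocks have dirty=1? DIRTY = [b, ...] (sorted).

DIRTY = [0, 8]

0: R B0 → L0 miss [-]
1: W B8 → L2 miss [D]
2: W B8 → L2 hit [D]
3: W B1 → L1 miss [D]
4: R B1 → L1 hit [D]
5: R B5 → L2 miss wb→B8 [-]
6: R B5 → L2 hit [-]
7: R B6 → L0 miss [-]
8: W B2 → L2 miss [D]
9: R B1 → L1 hit [D]
10: W B2 → L2 hit [D]
11: W B0 → L0 miss [D]
12: R B5 → L2 miss wb→B2 [-]
13: W B8 → L2 miss [D]
14: R B4 → L1 miss wb→B1 [-]
15: R B8 → L2 hit [D]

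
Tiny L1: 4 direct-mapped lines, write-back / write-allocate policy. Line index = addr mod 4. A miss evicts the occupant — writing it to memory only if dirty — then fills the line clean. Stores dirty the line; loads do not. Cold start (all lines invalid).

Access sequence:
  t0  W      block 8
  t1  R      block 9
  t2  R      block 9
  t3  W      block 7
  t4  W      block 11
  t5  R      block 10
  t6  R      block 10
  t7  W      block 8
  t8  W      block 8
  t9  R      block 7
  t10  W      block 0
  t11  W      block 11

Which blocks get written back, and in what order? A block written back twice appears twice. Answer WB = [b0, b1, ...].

WB = [7, 11, 8]

0: W B8 → L0 miss [D]
1: R B9 → L1 miss [-]
2: R B9 → L1 hit [-]
3: W B7 → L3 miss [D]
4: W B11 → L3 miss wb→B7 [D]
5: R B10 → L2 miss [-]
6: R B10 → L2 hit [-]
7: W B8 → L0 hit [D]
8: W B8 → L0 hit [D]
9: R B7 → L3 miss wb→B11 [-]
10: W B0 → L0 miss wb→B8 [D]
11: W B11 → L3 miss [D]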